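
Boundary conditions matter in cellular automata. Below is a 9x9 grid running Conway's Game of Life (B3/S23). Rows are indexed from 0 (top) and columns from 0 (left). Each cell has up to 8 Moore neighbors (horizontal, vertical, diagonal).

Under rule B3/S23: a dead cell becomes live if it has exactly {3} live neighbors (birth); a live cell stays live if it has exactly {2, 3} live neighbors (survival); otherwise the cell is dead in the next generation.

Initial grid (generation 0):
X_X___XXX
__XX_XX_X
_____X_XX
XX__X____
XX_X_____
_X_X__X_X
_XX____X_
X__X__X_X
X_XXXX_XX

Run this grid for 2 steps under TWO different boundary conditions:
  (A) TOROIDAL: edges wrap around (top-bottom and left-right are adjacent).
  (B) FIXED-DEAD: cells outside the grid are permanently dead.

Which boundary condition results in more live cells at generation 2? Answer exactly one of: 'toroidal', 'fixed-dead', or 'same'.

Under TOROIDAL boundary, generation 2:
_X_______
XX___XX__
_____XX__
_X___X_XX
X___X__XX
X__X___XX
__X_XXX__
__XX__X__
____XXX__
Population = 29

Under FIXED-DEAD boundary, generation 2:
_X___XX__
X_______X
_____XX__
X____X___
_X__X____
___X___X_
XXX_XXX_X
X_______X
_XXXX___X
Population = 27

Comparison: toroidal=29, fixed-dead=27 -> toroidal

Answer: toroidal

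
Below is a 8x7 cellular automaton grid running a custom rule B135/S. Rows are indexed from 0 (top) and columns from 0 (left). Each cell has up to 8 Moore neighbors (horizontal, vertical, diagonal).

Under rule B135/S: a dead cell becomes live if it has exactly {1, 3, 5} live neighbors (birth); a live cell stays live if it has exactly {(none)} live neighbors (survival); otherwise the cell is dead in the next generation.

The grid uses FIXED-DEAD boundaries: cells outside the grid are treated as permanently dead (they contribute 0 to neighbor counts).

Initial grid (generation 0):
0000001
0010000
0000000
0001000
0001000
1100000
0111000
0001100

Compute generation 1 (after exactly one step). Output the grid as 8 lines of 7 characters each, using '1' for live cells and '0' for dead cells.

Simulating step by step:
Generation 0 (given above): 11 live cells
Generation 1: 18 live cells
(generation 1 grid is the final answer)

Answer: 0111010
0101011
0100100
0000000
0010000
0011000
1000110
1000010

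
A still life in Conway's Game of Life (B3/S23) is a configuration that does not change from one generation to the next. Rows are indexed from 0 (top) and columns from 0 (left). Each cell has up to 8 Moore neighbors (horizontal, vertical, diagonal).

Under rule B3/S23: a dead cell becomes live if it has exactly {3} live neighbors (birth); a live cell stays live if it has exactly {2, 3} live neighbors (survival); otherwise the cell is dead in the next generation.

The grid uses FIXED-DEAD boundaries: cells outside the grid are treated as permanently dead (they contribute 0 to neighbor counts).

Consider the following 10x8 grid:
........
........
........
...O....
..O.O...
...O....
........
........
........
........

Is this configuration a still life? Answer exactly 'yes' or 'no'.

Answer: yes

Derivation:
Compute generation 1 and compare to generation 0 (given above):
Generation 1:
........
........
........
...O....
..O.O...
...O....
........
........
........
........
The grids are IDENTICAL -> still life.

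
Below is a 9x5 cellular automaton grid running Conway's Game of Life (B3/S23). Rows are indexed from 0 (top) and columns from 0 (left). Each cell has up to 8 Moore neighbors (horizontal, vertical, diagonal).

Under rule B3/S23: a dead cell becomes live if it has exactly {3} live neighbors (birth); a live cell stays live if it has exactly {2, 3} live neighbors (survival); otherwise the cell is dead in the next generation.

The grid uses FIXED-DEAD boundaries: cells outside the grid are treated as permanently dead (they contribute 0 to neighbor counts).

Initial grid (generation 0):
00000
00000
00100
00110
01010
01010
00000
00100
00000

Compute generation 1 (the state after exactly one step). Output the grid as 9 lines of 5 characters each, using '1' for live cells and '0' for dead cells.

Answer: 00000
00000
00110
01010
01011
00000
00100
00000
00000

Derivation:
Simulating step by step:
Generation 0 (given above): 8 live cells
Generation 1: 8 live cells
(generation 1 grid is the final answer)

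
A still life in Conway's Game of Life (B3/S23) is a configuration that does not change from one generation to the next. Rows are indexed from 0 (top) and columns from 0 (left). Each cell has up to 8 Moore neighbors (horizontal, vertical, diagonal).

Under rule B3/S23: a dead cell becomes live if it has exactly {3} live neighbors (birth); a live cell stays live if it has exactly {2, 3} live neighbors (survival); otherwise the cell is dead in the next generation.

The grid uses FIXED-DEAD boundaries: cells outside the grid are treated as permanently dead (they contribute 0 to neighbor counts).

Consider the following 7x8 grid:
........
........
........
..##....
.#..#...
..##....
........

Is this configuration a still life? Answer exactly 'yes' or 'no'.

Answer: yes

Derivation:
Compute generation 1 and compare to generation 0 (given above):
Generation 1:
........
........
........
..##....
.#..#...
..##....
........
The grids are IDENTICAL -> still life.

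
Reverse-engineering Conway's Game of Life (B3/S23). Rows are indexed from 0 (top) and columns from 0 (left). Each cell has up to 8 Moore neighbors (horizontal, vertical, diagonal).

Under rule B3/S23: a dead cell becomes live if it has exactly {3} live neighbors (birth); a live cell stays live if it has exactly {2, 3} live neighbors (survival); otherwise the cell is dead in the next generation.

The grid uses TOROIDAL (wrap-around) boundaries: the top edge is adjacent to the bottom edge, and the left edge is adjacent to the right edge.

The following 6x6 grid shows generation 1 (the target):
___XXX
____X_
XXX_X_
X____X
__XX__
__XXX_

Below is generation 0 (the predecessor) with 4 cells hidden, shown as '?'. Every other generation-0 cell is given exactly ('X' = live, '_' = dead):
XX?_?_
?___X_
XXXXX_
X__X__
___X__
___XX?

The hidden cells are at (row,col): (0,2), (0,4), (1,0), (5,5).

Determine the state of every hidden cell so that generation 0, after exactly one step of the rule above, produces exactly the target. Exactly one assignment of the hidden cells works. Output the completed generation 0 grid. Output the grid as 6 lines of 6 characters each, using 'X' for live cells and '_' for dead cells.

Answer: XX____
____X_
XXXXX_
X__X__
___X__
___XX_

Derivation:
Hidden generation-0 cells (in order): (0,2), (0,4), (1,0), (5,5).
A hidden cell only influences target cells in its own 3x3 neighborhood. Try each of the 2^4 = 16 assignments, step the completed generation 0 forward once under B3/S23, and compare with the target:
  (0,2)=_ (0,4)=_ (1,0)=_ (5,5)=_ -> step reproduces the target at every cell -> ACCEPT
  (0,2)=_ (0,4)=_ (1,0)=_ (5,5)=X -> step gives (0,0)='X' but target has '_' -> reject
  (0,2)=_ (0,4)=_ (1,0)=X (5,5)=_ -> step gives (0,0)='X' but target has '_' -> reject
  (0,2)=_ (0,4)=_ (1,0)=X (5,5)=X -> step gives (0,0)='X' but target has '_' -> reject
  (0,2)=_ (0,4)=X (1,0)=_ (5,5)=_ -> step gives (0,3)='_' but target has 'X' -> reject
  (0,2)=_ (0,4)=X (1,0)=_ (5,5)=X -> step gives (0,0)='X' but target has '_' -> reject
  (0,2)=_ (0,4)=X (1,0)=X (5,5)=_ -> step gives (0,0)='X' but target has '_' -> reject
  (0,2)=_ (0,4)=X (1,0)=X (5,5)=X -> step gives (0,0)='X' but target has '_' -> reject
  (0,2)=X (0,4)=_ (1,0)=_ (5,5)=_ -> step gives (0,1)='X' but target has '_' -> reject
  (0,2)=X (0,4)=_ (1,0)=_ (5,5)=X -> step gives (0,0)='X' but target has '_' -> reject
  (0,2)=X (0,4)=_ (1,0)=X (5,5)=_ -> step gives (0,0)='X' but target has '_' -> reject
  (0,2)=X (0,4)=_ (1,0)=X (5,5)=X -> step gives (0,0)='X' but target has '_' -> reject
  (0,2)=X (0,4)=X (1,0)=_ (5,5)=_ -> step gives (0,1)='X' but target has '_' -> reject
  (0,2)=X (0,4)=X (1,0)=_ (5,5)=X -> step gives (0,0)='X' but target has '_' -> reject
  (0,2)=X (0,4)=X (1,0)=X (5,5)=_ -> step gives (0,0)='X' but target has '_' -> reject
  (0,2)=X (0,4)=X (1,0)=X (5,5)=X -> step gives (0,0)='X' but target has '_' -> reject
Unique solution: (0,2)=dead, (0,4)=dead, (1,0)=dead, (5,5)=dead.
Check: live-neighbor counts of every cell in the completed generation 0:
112333
454424
233434
245443
113342
223222
Applying B3/S23 to generation 0 with these counts gives:
___XXX
____X_
XXX_X_
X____X
__XX__
__XXX_
which matches the target exactly.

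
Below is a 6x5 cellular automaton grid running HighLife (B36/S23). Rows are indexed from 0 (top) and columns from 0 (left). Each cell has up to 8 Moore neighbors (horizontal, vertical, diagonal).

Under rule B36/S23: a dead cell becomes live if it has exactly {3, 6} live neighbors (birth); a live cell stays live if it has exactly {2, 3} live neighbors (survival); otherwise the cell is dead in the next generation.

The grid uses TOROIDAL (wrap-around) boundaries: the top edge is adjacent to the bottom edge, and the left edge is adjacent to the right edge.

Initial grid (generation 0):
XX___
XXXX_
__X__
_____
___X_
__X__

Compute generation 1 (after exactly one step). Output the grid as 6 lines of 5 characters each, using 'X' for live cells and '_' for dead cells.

Simulating step by step:
Generation 0 (given above): 9 live cells
Generation 1: 10 live cells
(generation 1 grid is the final answer)

Answer: X__XX
X__XX
__XX_
_____
_____
_XX__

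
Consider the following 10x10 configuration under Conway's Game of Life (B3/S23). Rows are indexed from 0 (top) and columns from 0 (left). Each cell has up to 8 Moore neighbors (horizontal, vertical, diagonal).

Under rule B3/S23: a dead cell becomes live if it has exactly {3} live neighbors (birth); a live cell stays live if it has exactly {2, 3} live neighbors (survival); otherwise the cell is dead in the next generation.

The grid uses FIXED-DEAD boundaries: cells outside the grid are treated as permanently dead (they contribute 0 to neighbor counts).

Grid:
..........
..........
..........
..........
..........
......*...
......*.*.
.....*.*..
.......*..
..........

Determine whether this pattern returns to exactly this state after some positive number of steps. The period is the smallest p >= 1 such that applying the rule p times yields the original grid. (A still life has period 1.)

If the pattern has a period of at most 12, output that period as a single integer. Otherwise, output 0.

Simulating and comparing each generation to the original:
Gen 0 (original, given above): 6 live cells
Gen 1: 6 live cells, differs from original
Gen 2: 6 live cells, MATCHES original -> period = 2

Answer: 2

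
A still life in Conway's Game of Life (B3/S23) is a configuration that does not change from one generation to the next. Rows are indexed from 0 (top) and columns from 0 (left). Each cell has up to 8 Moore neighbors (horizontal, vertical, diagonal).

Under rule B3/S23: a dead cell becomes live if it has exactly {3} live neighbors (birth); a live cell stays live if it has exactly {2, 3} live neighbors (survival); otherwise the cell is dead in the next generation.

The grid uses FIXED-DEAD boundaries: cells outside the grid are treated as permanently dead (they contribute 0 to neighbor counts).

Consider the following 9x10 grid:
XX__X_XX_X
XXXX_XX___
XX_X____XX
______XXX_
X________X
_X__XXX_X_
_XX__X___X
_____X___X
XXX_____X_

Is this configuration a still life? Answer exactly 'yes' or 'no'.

Compute generation 1 and compare to generation 0 (given above):
Generation 1:
X__XX_XX__
___X_XX__X
X__XXX__XX
XX_____X__
_________X
XXX_XXX_XX
_XX_____XX
X_______XX
_X________
Cell (0,1) differs: gen0=1 vs gen1=0 -> NOT a still life.

Answer: no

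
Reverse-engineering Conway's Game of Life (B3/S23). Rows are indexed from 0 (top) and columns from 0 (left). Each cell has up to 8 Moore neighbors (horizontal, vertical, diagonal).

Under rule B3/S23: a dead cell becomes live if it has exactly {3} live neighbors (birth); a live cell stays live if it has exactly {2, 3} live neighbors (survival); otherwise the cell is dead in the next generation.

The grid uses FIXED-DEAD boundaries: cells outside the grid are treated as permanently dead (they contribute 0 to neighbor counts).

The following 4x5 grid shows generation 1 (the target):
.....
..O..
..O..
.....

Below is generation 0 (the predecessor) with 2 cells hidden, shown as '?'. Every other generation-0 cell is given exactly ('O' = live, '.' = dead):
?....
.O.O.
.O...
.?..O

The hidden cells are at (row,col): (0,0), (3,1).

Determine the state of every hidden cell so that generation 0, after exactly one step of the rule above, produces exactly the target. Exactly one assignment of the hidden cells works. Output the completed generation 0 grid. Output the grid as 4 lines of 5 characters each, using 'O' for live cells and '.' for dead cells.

Hidden generation-0 cells (in order): (0,0), (3,1).
A hidden cell only influences target cells in its own 3x3 neighborhood. Try each of the 2^2 = 4 assignments, step the completed generation 0 forward once under B3/S23, and compare with the target:
  (0,0)=. (3,1)=. -> step reproduces the target at every cell -> ACCEPT
  (0,0)=. (3,1)=O -> step gives (2,0)='O' but target has '.' -> reject
  (0,0)=O (3,1)=. -> step gives (1,0)='O' but target has '.' -> reject
  (0,0)=O (3,1)=O -> step gives (1,0)='O' but target has '.' -> reject
Unique solution: (0,0)=dead, (3,1)=dead.
Check: live-neighbor counts of every cell in the completed generation 0:
11211
21301
21322
11110
Applying B3/S23 to generation 0 with these counts gives:
.....
..O..
..O..
.....
which matches the target exactly.

Answer: .....
.O.O.
.O...
....O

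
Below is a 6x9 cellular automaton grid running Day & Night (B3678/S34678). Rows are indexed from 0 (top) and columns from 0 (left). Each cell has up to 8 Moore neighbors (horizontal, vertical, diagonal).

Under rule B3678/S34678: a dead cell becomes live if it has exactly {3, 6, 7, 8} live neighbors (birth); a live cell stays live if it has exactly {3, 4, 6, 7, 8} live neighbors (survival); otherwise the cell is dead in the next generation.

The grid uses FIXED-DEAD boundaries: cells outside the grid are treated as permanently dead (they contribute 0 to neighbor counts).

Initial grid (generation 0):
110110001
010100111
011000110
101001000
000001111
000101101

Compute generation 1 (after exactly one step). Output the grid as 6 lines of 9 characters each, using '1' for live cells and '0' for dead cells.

Simulating step by step:
Generation 0 (given above): 25 live cells
Generation 1: 23 live cells
(generation 1 grid is the final answer)

Answer: 000000000
011111101
111101111
000001101
000001010
000011100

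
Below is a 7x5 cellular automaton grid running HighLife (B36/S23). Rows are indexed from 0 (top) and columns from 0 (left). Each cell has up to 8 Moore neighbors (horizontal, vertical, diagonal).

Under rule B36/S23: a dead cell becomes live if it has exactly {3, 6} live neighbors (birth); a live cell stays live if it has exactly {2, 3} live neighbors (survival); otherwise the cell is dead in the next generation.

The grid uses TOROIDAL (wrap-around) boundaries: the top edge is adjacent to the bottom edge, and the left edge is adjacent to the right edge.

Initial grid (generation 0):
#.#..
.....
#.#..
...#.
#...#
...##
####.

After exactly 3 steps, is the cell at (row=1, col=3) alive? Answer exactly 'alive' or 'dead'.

Answer: alive

Derivation:
Simulating step by step:
Generation 0 (given above): 13 live cells
Generation 1: 9 live cells
#.###
.....
.....
##.#.
#....
.....
#....
Generation 2: 15 live cells
##.##
...##
.....
##..#
##..#
.....
##.#.
Generation 3: 11 live cells
.#...
..##.
...#.
.#..#
.#..#
..#..
.#.#.

Cell (1,3) at generation 3: 1 -> alive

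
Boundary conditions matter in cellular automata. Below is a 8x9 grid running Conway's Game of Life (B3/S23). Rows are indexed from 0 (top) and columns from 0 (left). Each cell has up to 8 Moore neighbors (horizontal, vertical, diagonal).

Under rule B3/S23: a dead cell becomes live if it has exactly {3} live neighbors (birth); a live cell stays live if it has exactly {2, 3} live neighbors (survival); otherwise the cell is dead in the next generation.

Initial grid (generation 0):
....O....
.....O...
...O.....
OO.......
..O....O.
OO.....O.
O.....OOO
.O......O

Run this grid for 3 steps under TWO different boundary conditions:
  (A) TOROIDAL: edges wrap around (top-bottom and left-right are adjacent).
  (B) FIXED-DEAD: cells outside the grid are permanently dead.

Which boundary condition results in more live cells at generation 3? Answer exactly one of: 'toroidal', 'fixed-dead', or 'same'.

Answer: fixed-dead

Derivation:
Under TOROIDAL boundary, generation 3:
.........
.........
.........
.OO......
O.O......
OO.......
.........
.........
Population = 6

Under FIXED-DEAD boundary, generation 3:
.........
.........
.........
.OO......
O.O......
..O......
OO.......
.........
Population = 7

Comparison: toroidal=6, fixed-dead=7 -> fixed-dead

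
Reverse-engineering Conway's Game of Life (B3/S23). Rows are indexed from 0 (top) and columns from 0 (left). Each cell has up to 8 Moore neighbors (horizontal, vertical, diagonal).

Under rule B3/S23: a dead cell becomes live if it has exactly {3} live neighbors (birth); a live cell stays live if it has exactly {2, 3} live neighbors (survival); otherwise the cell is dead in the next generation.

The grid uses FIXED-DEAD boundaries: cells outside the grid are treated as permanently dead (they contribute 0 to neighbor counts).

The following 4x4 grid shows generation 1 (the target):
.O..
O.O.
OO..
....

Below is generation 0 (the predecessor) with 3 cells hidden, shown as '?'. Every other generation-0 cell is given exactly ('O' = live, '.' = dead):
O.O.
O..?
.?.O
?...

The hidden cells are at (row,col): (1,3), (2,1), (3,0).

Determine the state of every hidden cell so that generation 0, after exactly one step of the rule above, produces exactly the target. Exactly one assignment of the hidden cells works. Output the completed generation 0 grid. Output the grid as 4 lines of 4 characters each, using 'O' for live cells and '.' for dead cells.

Hidden generation-0 cells (in order): (1,3), (2,1), (3,0).
A hidden cell only influences target cells in its own 3x3 neighborhood. Try each of the 2^3 = 8 assignments, step the completed generation 0 forward once under B3/S23, and compare with the target:
  (1,3)=. (2,1)=. (3,0)=. -> step gives (1,0)='.' but target has 'O' -> reject
  (1,3)=. (2,1)=. (3,0)=O -> step gives (1,0)='.' but target has 'O' -> reject
  (1,3)=. (2,1)=O (3,0)=. -> step gives (2,0)='.' but target has 'O' -> reject
  (1,3)=. (2,1)=O (3,0)=O -> step reproduces the target at every cell -> ACCEPT
  (1,3)=O (2,1)=. (3,0)=. -> step gives (1,0)='.' but target has 'O' -> reject
  (1,3)=O (2,1)=. (3,0)=O -> step gives (1,0)='.' but target has 'O' -> reject
  (1,3)=O (2,1)=O (3,0)=. -> step gives (1,2)='.' but target has 'O' -> reject
  (1,3)=O (2,1)=O (3,0)=O -> step gives (1,2)='.' but target has 'O' -> reject
Unique solution: (1,3)=dead, (2,1)=live, (3,0)=live.
Check: live-neighbor counts of every cell in the completed generation 0:
1301
2432
3220
1221
Applying B3/S23 to generation 0 with these counts gives:
.O..
O.O.
OO..
....
which matches the target exactly.

Answer: O.O.
O...
.O.O
O...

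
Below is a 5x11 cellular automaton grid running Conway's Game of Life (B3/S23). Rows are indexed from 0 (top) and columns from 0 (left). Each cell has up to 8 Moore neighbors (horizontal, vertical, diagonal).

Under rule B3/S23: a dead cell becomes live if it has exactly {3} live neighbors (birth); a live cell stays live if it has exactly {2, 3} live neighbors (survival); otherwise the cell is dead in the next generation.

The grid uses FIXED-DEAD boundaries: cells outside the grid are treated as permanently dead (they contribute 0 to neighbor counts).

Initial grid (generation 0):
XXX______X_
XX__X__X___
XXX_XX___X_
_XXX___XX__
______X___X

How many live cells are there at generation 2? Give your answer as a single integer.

Simulating step by step:
Generation 0 (given above): 21 live cells
Generation 1: 19 live cells
X_X________
____XX__X__
____XXXX___
X__XXXXXXX_
__X____X___
Generation 2: 9 live cells
___________
___XX__X___
_________X_
___X_______
___XXX_X___
Population at generation 2: 9

Answer: 9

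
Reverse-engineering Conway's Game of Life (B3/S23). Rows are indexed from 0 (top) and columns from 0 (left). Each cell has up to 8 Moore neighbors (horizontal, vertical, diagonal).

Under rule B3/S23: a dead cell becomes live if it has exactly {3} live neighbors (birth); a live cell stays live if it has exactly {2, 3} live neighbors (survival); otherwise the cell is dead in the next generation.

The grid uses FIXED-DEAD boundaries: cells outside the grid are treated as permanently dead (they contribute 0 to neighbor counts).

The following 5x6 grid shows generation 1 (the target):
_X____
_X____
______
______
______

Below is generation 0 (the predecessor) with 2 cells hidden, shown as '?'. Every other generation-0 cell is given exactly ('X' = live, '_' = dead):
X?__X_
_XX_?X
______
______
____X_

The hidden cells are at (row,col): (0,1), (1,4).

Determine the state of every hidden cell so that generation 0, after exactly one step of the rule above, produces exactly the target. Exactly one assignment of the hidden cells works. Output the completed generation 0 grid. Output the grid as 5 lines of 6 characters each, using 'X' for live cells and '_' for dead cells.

Answer: X___X_
_XX__X
______
______
____X_

Derivation:
Hidden generation-0 cells (in order): (0,1), (1,4).
A hidden cell only influences target cells in its own 3x3 neighborhood. Try each of the 2^2 = 4 assignments, step the completed generation 0 forward once under B3/S23, and compare with the target:
  (0,1)=_ (1,4)=_ -> step reproduces the target at every cell -> ACCEPT
  (0,1)=_ (1,4)=X -> step gives (0,3)='X' but target has '_' -> reject
  (0,1)=X (1,4)=_ -> step gives (0,0)='X' but target has '_' -> reject
  (0,1)=X (1,4)=X -> step gives (0,0)='X' but target has '_' -> reject
Unique solution: (0,1)=dead, (1,4)=dead.
Check: live-neighbor counts of every cell in the completed generation 0:
132212
221221
122111
000111
000101
Applying B3/S23 to generation 0 with these counts gives:
_X____
_X____
______
______
______
which matches the target exactly.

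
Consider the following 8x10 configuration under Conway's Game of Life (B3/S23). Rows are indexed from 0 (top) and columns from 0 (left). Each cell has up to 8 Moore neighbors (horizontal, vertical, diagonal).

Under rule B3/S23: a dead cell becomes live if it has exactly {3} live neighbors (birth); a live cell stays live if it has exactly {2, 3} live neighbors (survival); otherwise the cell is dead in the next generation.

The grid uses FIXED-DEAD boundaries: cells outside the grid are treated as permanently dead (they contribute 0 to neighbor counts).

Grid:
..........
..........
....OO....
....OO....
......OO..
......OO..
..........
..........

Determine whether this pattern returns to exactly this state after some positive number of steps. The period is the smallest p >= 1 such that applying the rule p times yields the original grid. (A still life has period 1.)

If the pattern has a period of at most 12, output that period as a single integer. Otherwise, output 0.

Answer: 2

Derivation:
Simulating and comparing each generation to the original:
Gen 0 (original, given above): 8 live cells
Gen 1: 6 live cells, differs from original
Gen 2: 8 live cells, MATCHES original -> period = 2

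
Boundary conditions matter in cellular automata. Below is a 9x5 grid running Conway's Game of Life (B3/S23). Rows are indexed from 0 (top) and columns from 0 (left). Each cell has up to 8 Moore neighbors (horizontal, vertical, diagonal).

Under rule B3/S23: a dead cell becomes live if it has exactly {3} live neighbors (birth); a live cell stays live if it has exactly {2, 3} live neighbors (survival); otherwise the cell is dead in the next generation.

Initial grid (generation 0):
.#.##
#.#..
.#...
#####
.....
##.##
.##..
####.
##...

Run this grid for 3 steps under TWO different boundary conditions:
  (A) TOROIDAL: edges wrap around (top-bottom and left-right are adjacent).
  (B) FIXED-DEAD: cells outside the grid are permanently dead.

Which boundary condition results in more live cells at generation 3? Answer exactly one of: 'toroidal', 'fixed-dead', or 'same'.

Answer: fixed-dead

Derivation:
Under TOROIDAL boundary, generation 3:
.....
.....
.....
#####
..#..
.....
.....
.....
.....
Population = 6

Under FIXED-DEAD boundary, generation 3:
..#..
..#..
.##..
.##..
..#..
..#.#
...#.
...#.
.....
Population = 11

Comparison: toroidal=6, fixed-dead=11 -> fixed-dead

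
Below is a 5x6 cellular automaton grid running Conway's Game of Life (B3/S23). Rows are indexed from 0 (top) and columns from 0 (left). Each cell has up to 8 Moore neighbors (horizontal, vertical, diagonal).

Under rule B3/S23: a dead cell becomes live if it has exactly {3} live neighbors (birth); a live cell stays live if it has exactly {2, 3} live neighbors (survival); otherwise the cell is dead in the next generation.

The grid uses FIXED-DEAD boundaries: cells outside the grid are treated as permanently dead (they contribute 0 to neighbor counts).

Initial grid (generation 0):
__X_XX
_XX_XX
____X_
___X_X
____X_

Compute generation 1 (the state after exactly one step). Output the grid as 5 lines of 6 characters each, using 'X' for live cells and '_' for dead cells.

Simulating step by step:
Generation 0 (given above): 11 live cells
Generation 1: 10 live cells
(generation 1 grid is the final answer)

Answer: _XX_XX
_XX___
__X___
___X_X
____X_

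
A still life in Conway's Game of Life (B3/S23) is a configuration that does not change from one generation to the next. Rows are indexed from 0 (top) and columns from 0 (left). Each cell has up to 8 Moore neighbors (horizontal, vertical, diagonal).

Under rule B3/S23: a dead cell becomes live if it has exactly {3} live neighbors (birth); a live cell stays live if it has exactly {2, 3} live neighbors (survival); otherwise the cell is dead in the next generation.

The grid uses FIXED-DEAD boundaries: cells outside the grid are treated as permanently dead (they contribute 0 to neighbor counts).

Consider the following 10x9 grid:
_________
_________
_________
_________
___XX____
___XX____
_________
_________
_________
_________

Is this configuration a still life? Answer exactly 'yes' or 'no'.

Compute generation 1 and compare to generation 0 (given above):
Generation 1:
_________
_________
_________
_________
___XX____
___XX____
_________
_________
_________
_________
The grids are IDENTICAL -> still life.

Answer: yes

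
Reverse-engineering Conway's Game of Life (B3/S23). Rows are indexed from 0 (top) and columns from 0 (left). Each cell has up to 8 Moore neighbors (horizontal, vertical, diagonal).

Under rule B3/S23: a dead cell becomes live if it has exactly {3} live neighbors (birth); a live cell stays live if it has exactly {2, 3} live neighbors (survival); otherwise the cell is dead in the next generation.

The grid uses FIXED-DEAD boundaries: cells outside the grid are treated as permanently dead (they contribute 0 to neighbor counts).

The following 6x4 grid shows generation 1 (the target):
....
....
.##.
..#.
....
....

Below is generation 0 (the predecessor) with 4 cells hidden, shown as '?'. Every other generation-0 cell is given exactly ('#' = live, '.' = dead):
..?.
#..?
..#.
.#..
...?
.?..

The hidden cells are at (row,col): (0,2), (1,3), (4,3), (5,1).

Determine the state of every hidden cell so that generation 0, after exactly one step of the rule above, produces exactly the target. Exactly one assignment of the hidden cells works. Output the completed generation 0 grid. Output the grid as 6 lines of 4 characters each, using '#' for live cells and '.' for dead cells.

Answer: ....
#..#
..#.
.#..
...#
....

Derivation:
Hidden generation-0 cells (in order): (0,2), (1,3), (4,3), (5,1).
A hidden cell only influences target cells in its own 3x3 neighborhood. Try each of the 2^4 = 16 assignments, step the completed generation 0 forward once under B3/S23, and compare with the target:
  (0,2)=. (1,3)=. (4,3)=. (5,1)=. -> step gives (2,2)='.' but target has '#' -> reject
  (0,2)=. (1,3)=. (4,3)=. (5,1)=# -> step gives (2,2)='.' but target has '#' -> reject
  (0,2)=. (1,3)=. (4,3)=# (5,1)=. -> step gives (2,2)='.' but target has '#' -> reject
  (0,2)=. (1,3)=. (4,3)=# (5,1)=# -> step gives (2,2)='.' but target has '#' -> reject
  (0,2)=. (1,3)=# (4,3)=. (5,1)=. -> step gives (3,2)='.' but target has '#' -> reject
  (0,2)=. (1,3)=# (4,3)=. (5,1)=# -> step gives (3,2)='.' but target has '#' -> reject
  (0,2)=. (1,3)=# (4,3)=# (5,1)=. -> step reproduces the target at every cell -> ACCEPT
  (0,2)=. (1,3)=# (4,3)=# (5,1)=# -> step gives (4,2)='#' but target has '.' -> reject
  (0,2)=# (1,3)=. (4,3)=. (5,1)=. -> step gives (1,1)='#' but target has '.' -> reject
  (0,2)=# (1,3)=. (4,3)=. (5,1)=# -> step gives (1,1)='#' but target has '.' -> reject
  (0,2)=# (1,3)=. (4,3)=# (5,1)=. -> step gives (1,1)='#' but target has '.' -> reject
  (0,2)=# (1,3)=. (4,3)=# (5,1)=# -> step gives (1,1)='#' but target has '.' -> reject
  (0,2)=# (1,3)=# (4,3)=. (5,1)=. -> step gives (1,1)='#' but target has '.' -> reject
  (0,2)=# (1,3)=# (4,3)=. (5,1)=# -> step gives (1,1)='#' but target has '.' -> reject
  (0,2)=# (1,3)=# (4,3)=# (5,1)=. -> step gives (1,1)='#' but target has '.' -> reject
  (0,2)=# (1,3)=# (4,3)=# (5,1)=# -> step gives (1,1)='#' but target has '.' -> reject
Unique solution: (0,2)=dead, (1,3)=live, (4,3)=live, (5,1)=dead.
Check: live-neighbor counts of every cell in the completed generation 0:
1111
0221
2322
1132
1120
0011
Applying B3/S23 to generation 0 with these counts gives:
....
....
.##.
..#.
....
....
which matches the target exactly.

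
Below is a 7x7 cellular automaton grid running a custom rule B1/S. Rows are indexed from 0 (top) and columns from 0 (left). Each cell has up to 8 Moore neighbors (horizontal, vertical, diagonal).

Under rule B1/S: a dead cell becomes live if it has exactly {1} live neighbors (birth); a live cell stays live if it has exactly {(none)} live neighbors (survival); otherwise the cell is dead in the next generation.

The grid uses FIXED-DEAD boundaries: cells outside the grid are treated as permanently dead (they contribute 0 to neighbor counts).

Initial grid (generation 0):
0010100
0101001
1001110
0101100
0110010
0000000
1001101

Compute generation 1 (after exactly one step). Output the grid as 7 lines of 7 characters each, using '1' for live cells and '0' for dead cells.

Simulating step by step:
Generation 0 (given above): 19 live cells
Generation 1: 5 live cells
(generation 1 grid is the final answer)

Answer: 1000001
0000000
0000000
0000000
0000001
0000000
0110000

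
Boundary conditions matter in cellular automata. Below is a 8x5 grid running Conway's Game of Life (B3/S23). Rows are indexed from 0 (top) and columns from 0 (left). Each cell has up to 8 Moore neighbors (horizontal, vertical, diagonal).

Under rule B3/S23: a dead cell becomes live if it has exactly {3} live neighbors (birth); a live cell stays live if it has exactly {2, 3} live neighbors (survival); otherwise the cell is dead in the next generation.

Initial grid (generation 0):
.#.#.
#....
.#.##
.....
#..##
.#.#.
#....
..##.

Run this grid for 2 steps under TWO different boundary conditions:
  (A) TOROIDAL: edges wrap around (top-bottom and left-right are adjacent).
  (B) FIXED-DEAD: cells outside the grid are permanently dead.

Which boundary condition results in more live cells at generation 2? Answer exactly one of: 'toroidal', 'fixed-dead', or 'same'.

Answer: same

Derivation:
Under TOROIDAL boundary, generation 2:
.....
.#.#.
#.###
..#..
#...#
.....
.....
.#...
Population = 10

Under FIXED-DEAD boundary, generation 2:
.....
.....
.###.
..#..
....#
#....
##.##
.....
Population = 10

Comparison: toroidal=10, fixed-dead=10 -> same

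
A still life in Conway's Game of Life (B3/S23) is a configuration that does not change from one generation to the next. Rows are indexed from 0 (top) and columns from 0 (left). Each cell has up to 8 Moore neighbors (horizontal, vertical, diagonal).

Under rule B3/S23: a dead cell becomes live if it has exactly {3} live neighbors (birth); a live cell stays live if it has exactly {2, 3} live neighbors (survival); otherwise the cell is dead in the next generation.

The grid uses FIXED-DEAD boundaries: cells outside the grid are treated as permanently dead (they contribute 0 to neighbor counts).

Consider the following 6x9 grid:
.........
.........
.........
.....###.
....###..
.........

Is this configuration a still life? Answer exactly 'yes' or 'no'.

Answer: no

Derivation:
Compute generation 1 and compare to generation 0 (given above):
Generation 1:
.........
.........
......#..
....#..#.
....#..#.
.....#...
Cell (2,6) differs: gen0=0 vs gen1=1 -> NOT a still life.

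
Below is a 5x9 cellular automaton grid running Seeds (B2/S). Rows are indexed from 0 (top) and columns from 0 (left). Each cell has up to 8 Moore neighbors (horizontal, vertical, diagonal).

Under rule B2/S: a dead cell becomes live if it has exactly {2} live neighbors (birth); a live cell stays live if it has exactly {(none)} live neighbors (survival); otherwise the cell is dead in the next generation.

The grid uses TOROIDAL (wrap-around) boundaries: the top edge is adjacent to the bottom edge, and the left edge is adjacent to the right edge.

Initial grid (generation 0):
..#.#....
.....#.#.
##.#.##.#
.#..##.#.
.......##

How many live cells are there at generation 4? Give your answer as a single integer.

Answer: 10

Derivation:
Simulating step by step:
Generation 0 (given above): 16 live cells
Generation 1: 6 live cells
...#.#...
.........
.........
...#.....
###......
Generation 2: 4 live cells
#...#....
....#....
.........
#........
.........
Generation 3: 7 live cells
...#.#...
...#.#...
.........
.........
##......#
Generation 4: 10 live cells
.#....#.#
..#...#..
....#....
.#......#
..#.#....
Population at generation 4: 10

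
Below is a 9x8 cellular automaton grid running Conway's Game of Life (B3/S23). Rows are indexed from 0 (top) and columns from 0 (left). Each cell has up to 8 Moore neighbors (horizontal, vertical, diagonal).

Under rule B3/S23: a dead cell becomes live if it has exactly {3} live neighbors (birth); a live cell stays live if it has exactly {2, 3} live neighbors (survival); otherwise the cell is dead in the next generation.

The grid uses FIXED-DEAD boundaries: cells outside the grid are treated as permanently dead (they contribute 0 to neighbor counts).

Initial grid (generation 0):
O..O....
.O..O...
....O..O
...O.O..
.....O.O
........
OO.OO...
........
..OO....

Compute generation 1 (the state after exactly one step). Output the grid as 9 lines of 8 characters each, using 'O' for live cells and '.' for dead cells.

Simulating step by step:
Generation 0 (given above): 16 live cells
Generation 1: 11 live cells
(generation 1 grid is the final answer)

Answer: ........
...OO...
...OOO..
.....O..
....O.O.
....O...
........
.O..O...
........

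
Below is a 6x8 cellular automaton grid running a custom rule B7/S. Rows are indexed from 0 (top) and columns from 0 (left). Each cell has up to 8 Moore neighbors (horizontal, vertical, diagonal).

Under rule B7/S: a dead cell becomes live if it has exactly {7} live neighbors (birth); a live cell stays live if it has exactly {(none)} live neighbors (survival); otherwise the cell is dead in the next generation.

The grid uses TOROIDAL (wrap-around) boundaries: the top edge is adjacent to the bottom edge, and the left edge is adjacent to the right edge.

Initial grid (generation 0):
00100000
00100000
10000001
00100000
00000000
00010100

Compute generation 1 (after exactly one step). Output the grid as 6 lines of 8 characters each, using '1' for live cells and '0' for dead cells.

Answer: 00000000
00000000
00000000
00000000
00000000
00000000

Derivation:
Simulating step by step:
Generation 0 (given above): 7 live cells
Generation 1: 0 live cells
(generation 1 grid is the final answer)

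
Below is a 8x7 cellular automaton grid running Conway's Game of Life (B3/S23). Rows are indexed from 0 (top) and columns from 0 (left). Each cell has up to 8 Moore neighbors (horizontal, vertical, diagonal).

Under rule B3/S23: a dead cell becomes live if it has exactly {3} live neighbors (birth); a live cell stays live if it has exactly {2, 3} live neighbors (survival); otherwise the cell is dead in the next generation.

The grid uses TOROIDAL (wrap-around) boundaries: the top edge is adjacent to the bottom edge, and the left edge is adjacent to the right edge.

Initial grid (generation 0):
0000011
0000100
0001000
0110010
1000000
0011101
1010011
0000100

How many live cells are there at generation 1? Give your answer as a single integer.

Simulating step by step:
Generation 0 (given above): 17 live cells
Generation 1: 22 live cells
0000110
0000110
0011100
0110000
1000111
0011100
1110001
1000100
Population at generation 1: 22

Answer: 22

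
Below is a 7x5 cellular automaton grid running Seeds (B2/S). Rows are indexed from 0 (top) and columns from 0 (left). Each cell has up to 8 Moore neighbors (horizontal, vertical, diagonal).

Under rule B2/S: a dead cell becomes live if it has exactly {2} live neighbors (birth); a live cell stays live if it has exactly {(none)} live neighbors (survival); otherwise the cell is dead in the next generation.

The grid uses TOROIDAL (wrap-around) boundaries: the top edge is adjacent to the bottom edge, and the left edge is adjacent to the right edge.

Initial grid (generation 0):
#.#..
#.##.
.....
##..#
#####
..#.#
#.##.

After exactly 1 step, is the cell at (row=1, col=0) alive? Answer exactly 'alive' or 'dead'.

Answer: dead

Derivation:
Simulating step by step:
Generation 0 (given above): 18 live cells
Generation 1: 0 live cells
.....
.....
.....
.....
.....
.....
.....

Cell (1,0) at generation 1: 0 -> dead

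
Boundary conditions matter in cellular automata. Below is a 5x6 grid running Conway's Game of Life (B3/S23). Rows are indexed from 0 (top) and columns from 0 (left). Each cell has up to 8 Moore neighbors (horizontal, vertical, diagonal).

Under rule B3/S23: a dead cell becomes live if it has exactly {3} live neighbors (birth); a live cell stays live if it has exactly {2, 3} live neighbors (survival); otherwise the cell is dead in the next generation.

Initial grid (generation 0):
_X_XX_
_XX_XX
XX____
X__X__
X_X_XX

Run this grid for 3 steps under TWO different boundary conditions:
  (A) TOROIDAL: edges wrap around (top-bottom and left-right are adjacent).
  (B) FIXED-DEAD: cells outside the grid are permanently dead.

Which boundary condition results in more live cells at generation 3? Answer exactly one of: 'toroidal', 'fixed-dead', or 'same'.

Under TOROIDAL boundary, generation 3:
X_XX_X
___XXX
XXX___
X_____
_XXXXX
Population = 16

Under FIXED-DEAD boundary, generation 3:
______
_XXX__
_XX___
X_X___
______
Population = 7

Comparison: toroidal=16, fixed-dead=7 -> toroidal

Answer: toroidal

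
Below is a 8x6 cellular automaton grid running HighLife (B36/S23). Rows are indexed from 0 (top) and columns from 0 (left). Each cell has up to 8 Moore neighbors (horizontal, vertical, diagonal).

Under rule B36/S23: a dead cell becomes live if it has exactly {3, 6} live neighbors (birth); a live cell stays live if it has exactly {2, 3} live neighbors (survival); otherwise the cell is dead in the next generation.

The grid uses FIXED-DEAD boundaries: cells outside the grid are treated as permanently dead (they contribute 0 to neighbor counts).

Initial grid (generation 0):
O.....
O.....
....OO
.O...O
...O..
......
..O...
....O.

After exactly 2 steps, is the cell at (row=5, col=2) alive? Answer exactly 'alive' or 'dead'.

Simulating step by step:
Generation 0 (given above): 9 live cells
Generation 1: 3 live cells
......
......
....OO
.....O
......
......
......
......
Generation 2: 4 live cells
......
......
....OO
....OO
......
......
......
......

Cell (5,2) at generation 2: 0 -> dead

Answer: dead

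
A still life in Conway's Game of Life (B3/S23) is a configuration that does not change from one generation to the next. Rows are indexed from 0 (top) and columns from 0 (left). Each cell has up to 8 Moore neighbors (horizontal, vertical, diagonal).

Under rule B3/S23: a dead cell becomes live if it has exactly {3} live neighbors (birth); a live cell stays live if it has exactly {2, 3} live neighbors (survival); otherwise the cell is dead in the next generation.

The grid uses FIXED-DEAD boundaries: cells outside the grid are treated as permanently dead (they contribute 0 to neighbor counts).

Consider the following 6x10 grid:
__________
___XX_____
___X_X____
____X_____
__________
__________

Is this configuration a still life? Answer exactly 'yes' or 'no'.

Compute generation 1 and compare to generation 0 (given above):
Generation 1:
__________
___XX_____
___X_X____
____X_____
__________
__________
The grids are IDENTICAL -> still life.

Answer: yes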